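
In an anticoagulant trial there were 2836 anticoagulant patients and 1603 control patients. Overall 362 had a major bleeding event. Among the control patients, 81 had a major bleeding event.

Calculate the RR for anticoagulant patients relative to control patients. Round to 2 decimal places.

anticoagulant patients with the outcome: 362 − 81 = 281
anticoagulant patients without the outcome: 2836 − 281 = 2555
control patients without the outcome: 1603 − 81 = 1522
risk, anticoagulant patients = 281/2836 = 0.0991
risk, control patients = 81/1603 = 0.0505
RR = 0.0991 / 0.0505 = 1.96

1.96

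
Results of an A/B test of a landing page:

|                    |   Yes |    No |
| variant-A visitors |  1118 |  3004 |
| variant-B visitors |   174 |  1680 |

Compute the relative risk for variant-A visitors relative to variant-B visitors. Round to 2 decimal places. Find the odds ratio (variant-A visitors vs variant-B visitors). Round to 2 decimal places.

risk, variant-A visitors = 1118/4122 = 0.2712
risk, variant-B visitors = 174/1854 = 0.0939
RR = 0.2712 / 0.0939 = 2.89
odds, variant-A visitors = 1118/3004 = 0.3722
odds, variant-B visitors = 174/1680 = 0.1036
OR = 0.3722 / 0.1036 = 3.59

RR = 2.89; OR = 3.59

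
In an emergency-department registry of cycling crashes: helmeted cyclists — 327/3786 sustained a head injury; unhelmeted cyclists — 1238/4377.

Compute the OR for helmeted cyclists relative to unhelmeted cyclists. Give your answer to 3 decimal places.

OR = (327 × 3139) / (3459 × 1238) = 1026453/4282242 ≈ 0.240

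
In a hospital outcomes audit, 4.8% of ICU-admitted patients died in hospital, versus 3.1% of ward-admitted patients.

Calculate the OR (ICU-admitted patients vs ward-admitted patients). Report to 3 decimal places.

odds, ICU-admitted patients = 0.04800/0.95200 = 0.05042
odds, ward-admitted patients = 0.03100/0.96900 = 0.03199
OR = 0.05042 / 0.03199 = 1.576

OR: 1.576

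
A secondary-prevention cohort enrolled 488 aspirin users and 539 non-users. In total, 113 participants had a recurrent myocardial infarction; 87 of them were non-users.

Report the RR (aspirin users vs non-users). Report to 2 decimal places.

RR ≈ 0.33

aspirin users with the outcome: 113 − 87 = 26
aspirin users without the outcome: 488 − 26 = 462
non-users without the outcome: 539 − 87 = 452
risk, aspirin users = 26/488 = 0.0533
risk, non-users = 87/539 = 0.1614
RR = 0.0533 / 0.1614 = 0.33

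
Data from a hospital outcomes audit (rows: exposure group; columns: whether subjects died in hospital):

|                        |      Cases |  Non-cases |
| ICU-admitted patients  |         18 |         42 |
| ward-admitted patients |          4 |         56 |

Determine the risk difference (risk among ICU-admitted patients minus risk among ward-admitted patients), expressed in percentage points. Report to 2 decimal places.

RD ≈ 23.33

risk, ICU-admitted patients = 18/60 = 0.3000
risk, ward-admitted patients = 4/60 = 0.0667
risk difference = 0.3000 − 0.0667 = 0.2333 → 23.33 percentage points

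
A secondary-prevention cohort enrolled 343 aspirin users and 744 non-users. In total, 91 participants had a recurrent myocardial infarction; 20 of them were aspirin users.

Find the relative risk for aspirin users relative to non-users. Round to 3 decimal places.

aspirin users without the outcome: 343 − 20 = 323
non-users with the outcome: 91 − 20 = 71
non-users without the outcome: 744 − 71 = 673
risk, aspirin users = 20/343 = 0.0583
risk, non-users = 71/744 = 0.0954
RR = 0.0583 / 0.0954 = 0.611

RR ≈ 0.611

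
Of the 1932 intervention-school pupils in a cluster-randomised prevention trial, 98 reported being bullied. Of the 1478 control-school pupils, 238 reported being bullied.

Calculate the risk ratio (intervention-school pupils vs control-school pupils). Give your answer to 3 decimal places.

risk, intervention-school pupils = 98/1932 = 0.0507
risk, control-school pupils = 238/1478 = 0.1610
RR = 0.0507 / 0.1610 = 0.315

RR = 0.315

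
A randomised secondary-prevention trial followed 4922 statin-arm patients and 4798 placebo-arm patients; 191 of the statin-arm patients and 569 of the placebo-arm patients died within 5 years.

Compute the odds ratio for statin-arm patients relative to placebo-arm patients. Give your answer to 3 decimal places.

OR = (191 × 4229) / (4731 × 569) = 807739/2691939 ≈ 0.300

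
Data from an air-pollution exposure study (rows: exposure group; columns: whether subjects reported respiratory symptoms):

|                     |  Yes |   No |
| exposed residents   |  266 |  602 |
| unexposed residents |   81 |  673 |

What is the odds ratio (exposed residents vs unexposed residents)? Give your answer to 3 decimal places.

OR = (266 × 673) / (602 × 81) = 179018/48762 ≈ 3.671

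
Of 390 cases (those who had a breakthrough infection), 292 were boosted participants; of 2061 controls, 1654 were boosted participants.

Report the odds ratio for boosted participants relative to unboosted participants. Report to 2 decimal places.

OR: 0.73

odds, boosted participants = 292/1654 = 0.1765
odds, unboosted participants = 98/407 = 0.2408
OR = 0.1765 / 0.2408 = 0.73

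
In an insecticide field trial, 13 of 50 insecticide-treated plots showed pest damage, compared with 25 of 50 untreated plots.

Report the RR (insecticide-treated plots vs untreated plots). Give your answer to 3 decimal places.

risk, insecticide-treated plots = 13/50 = 0.2600
risk, untreated plots = 25/50 = 0.5000
RR = 0.2600 / 0.5000 = 0.520

0.520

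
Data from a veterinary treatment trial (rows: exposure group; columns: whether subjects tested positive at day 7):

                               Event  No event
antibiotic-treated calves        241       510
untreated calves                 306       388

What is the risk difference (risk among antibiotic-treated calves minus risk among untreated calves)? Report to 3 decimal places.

risk, antibiotic-treated calves = 241/751 = 0.3209
risk, untreated calves = 306/694 = 0.4409
risk difference = 0.3209 − 0.4409 = -0.120

RD ≈ -0.120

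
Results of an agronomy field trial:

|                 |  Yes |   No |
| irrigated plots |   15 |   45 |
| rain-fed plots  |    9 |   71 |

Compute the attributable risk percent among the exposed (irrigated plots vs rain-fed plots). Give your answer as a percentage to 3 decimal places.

AR% ≈ 55.000%

risk, irrigated plots = 15/60 = 0.2500
risk, rain-fed plots = 9/80 = 0.1125
AR% = (0.2500 − 0.1125) / 0.2500 = 0.5500 → 55.000%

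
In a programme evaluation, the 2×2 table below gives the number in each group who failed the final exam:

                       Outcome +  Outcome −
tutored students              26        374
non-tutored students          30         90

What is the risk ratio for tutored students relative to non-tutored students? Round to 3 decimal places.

risk, tutored students = 26/400 = 0.0650
risk, non-tutored students = 30/120 = 0.2500
RR = 0.0650 / 0.2500 = 0.260

0.260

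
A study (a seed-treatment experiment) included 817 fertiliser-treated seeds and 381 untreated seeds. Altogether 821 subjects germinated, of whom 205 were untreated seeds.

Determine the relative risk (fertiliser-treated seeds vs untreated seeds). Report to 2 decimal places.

RR: 1.40

fertiliser-treated seeds with the outcome: 821 − 205 = 616
fertiliser-treated seeds without the outcome: 817 − 616 = 201
untreated seeds without the outcome: 381 − 205 = 176
risk, fertiliser-treated seeds = 616/817 = 0.7540
risk, untreated seeds = 205/381 = 0.5381
RR = 0.7540 / 0.5381 = 1.40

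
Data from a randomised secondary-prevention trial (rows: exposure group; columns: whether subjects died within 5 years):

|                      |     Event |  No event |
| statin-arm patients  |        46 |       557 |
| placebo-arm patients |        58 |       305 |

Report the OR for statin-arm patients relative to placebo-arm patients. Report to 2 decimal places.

OR: 0.43

odds, statin-arm patients = 46/557 = 0.0826
odds, placebo-arm patients = 58/305 = 0.1902
OR = 0.0826 / 0.1902 = 0.43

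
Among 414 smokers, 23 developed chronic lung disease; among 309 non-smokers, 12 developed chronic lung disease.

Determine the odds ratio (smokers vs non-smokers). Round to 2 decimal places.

OR: 1.46

odds, smokers = 23/391 = 0.05882
odds, non-smokers = 12/297 = 0.04040
OR = 0.05882 / 0.04040 = 1.46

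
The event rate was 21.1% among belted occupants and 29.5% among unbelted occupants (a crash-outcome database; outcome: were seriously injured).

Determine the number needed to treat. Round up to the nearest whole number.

NNT: 12

absolute risk difference = 0.084000
1 / 0.084000 = 11.905 → round up → 12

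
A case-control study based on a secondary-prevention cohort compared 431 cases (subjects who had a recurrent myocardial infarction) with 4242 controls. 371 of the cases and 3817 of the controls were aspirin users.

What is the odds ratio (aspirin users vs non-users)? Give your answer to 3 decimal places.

OR = (371 × 425) / (3817 × 60) = 157675/229020 ≈ 0.688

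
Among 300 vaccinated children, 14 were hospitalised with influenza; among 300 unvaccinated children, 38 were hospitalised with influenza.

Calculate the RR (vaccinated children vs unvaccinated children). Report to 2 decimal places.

risk, vaccinated children = 14/300 = 0.04667
risk, unvaccinated children = 38/300 = 0.12667
RR = 0.04667 / 0.12667 = 0.37

0.37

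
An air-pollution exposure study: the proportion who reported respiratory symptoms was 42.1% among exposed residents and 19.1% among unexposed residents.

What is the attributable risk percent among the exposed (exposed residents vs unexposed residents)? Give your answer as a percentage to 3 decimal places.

AR% = (0.4210 − 0.1910) / 0.4210 = 0.5463 → 54.632%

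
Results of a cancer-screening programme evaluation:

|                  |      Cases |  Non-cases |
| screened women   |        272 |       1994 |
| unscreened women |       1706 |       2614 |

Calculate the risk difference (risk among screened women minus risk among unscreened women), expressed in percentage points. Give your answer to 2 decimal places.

risk, screened women = 272/2266 = 0.1200
risk, unscreened women = 1706/4320 = 0.3949
risk difference = 0.1200 − 0.3949 = -0.2749 → -27.49 percentage points

RD = -27.49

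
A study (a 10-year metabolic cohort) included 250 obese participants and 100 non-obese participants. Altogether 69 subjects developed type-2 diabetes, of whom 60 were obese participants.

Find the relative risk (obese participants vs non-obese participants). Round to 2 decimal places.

RR: 2.67

obese participants without the outcome: 250 − 60 = 190
non-obese participants with the outcome: 69 − 60 = 9
non-obese participants without the outcome: 100 − 9 = 91
risk, obese participants = 60/250 = 0.2400
risk, non-obese participants = 9/100 = 0.0900
RR = 0.2400 / 0.0900 = 2.67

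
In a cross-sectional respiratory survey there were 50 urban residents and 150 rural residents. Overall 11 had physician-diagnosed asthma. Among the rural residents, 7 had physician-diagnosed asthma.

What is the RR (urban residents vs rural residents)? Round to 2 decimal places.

urban residents with the outcome: 11 − 7 = 4
urban residents without the outcome: 50 − 4 = 46
rural residents without the outcome: 150 − 7 = 143
risk, urban residents = 4/50 = 0.08000
risk, rural residents = 7/150 = 0.04667
RR = 0.08000 / 0.04667 = 1.71

RR = 1.71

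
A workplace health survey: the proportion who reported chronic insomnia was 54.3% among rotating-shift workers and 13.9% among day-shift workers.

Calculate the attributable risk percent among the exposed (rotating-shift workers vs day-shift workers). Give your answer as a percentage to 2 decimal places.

AR% = (0.5430 − 0.1390) / 0.5430 = 0.7440 → 74.40%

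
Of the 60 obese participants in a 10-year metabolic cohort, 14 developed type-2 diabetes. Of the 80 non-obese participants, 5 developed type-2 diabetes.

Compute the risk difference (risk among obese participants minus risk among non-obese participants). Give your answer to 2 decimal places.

RD = 0.17

risk, obese participants = 14/60 = 0.2333
risk, non-obese participants = 5/80 = 0.0625
risk difference = 0.2333 − 0.0625 = 0.17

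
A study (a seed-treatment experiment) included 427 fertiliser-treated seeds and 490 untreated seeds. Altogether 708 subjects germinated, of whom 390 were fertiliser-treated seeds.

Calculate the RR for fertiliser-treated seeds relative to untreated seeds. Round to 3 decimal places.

RR: 1.407

fertiliser-treated seeds without the outcome: 427 − 390 = 37
untreated seeds with the outcome: 708 − 390 = 318
untreated seeds without the outcome: 490 − 318 = 172
risk, fertiliser-treated seeds = 390/427 = 0.9133
risk, untreated seeds = 318/490 = 0.6490
RR = 0.9133 / 0.6490 = 1.407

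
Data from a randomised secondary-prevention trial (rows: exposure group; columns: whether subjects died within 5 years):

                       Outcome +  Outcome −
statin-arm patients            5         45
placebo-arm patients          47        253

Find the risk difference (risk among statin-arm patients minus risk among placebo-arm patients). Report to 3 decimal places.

risk, statin-arm patients = 5/50 = 0.1000
risk, placebo-arm patients = 47/300 = 0.1567
risk difference = 0.1000 − 0.1567 = -0.057

RD = -0.057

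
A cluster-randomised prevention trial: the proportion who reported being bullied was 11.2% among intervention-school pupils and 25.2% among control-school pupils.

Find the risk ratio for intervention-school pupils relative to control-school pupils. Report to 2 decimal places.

RR = 0.1120 / 0.2520 = 0.44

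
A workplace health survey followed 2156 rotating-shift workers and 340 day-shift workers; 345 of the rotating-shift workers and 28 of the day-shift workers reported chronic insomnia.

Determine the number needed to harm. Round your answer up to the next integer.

NNH = 13

risk, rotating-shift workers = 345/2156 = 0.160019
risk, day-shift workers = 28/340 = 0.082353
absolute risk difference = 0.077666
1 / 0.077666 = 12.876 → round up → 13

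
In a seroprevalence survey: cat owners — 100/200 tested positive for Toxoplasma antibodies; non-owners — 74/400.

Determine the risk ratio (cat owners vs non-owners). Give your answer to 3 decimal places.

risk, cat owners = 100/200 = 0.5000
risk, non-owners = 74/400 = 0.1850
RR = 0.5000 / 0.1850 = 2.703

2.703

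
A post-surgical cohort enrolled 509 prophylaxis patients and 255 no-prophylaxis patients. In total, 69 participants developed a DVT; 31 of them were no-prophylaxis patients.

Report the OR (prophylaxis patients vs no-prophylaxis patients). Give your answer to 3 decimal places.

OR: 0.583

prophylaxis patients with the outcome: 69 − 31 = 38
prophylaxis patients without the outcome: 509 − 38 = 471
no-prophylaxis patients without the outcome: 255 − 31 = 224
odds, prophylaxis patients = 38/471 = 0.0807
odds, no-prophylaxis patients = 31/224 = 0.1384
OR = 0.0807 / 0.1384 = 0.583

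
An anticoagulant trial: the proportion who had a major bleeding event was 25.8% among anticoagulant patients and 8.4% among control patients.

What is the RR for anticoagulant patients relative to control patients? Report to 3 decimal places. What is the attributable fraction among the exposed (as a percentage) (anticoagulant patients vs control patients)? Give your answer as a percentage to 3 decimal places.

RR = 0.2580 / 0.0840 = 3.071
AR% = (0.2580 − 0.0840) / 0.2580 = 0.6744 → 67.442%

RR = 3.071; AR% = 67.442%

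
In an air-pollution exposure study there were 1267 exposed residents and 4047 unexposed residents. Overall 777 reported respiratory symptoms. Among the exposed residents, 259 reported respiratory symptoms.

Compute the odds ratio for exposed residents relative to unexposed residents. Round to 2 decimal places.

OR ≈ 1.75

exposed residents without the outcome: 1267 − 259 = 1008
unexposed residents with the outcome: 777 − 259 = 518
unexposed residents without the outcome: 4047 − 518 = 3529
odds, exposed residents = 259/1008 = 0.2569
odds, unexposed residents = 518/3529 = 0.1468
OR = 0.2569 / 0.1468 = 1.75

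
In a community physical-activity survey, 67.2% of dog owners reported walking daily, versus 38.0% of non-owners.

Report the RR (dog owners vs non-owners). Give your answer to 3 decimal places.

RR = 0.6720 / 0.3800 = 1.768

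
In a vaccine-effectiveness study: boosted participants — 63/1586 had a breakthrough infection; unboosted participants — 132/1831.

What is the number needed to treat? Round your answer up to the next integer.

risk, boosted participants = 63/1586 = 0.039723
risk, unboosted participants = 132/1831 = 0.072092
absolute risk difference = 0.032369
1 / 0.032369 = 30.894 → round up → 31

31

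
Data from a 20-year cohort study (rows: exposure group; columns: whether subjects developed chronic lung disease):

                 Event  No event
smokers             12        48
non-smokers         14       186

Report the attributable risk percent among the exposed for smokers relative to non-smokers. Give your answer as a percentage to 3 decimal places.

risk, smokers = 12/60 = 0.2000
risk, non-smokers = 14/200 = 0.0700
AR% = (0.2000 − 0.0700) / 0.2000 = 0.6500 → 65.000%

AR% ≈ 65.000%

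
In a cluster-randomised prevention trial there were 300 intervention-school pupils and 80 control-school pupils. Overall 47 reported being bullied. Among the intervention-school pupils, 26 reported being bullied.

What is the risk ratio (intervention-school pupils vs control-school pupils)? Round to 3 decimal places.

0.330

intervention-school pupils without the outcome: 300 − 26 = 274
control-school pupils with the outcome: 47 − 26 = 21
control-school pupils without the outcome: 80 − 21 = 59
risk, intervention-school pupils = 26/300 = 0.0867
risk, control-school pupils = 21/80 = 0.2625
RR = 0.0867 / 0.2625 = 0.330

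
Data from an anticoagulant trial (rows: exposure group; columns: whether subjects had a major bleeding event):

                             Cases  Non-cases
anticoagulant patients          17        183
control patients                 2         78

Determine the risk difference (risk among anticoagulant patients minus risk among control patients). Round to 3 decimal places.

risk, anticoagulant patients = 17/200 = 0.08500
risk, control patients = 2/80 = 0.02500
risk difference = 0.08500 − 0.02500 = 0.060

0.060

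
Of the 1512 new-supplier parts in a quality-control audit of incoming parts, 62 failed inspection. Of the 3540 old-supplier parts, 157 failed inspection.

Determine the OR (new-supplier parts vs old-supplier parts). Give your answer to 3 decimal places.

OR = (62 × 3383) / (1450 × 157) = 209746/227650 ≈ 0.921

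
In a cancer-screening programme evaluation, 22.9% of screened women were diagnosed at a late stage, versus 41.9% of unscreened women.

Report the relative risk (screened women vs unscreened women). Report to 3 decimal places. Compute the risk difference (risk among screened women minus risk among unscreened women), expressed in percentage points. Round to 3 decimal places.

RR = 0.2290 / 0.4190 = 0.547
risk difference = 0.2290 − 0.4190 = -0.1900 → -19.000 percentage points

RR = 0.547; RD = -19.000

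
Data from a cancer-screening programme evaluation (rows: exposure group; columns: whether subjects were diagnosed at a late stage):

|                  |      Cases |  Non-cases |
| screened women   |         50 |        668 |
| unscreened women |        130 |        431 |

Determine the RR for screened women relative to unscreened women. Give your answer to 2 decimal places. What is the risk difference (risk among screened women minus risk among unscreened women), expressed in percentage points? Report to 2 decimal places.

risk, screened women = 50/718 = 0.0696
risk, unscreened women = 130/561 = 0.2317
RR = 0.0696 / 0.2317 = 0.30
risk difference = 0.0696 − 0.2317 = -0.1621 → -16.21 percentage points

RR = 0.30; RD = -16.21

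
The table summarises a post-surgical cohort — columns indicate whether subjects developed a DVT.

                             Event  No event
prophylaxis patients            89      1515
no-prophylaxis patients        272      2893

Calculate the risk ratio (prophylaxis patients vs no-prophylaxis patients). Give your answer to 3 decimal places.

0.646

risk, prophylaxis patients = 89/1604 = 0.0555
risk, no-prophylaxis patients = 272/3165 = 0.0859
RR = 0.0555 / 0.0859 = 0.646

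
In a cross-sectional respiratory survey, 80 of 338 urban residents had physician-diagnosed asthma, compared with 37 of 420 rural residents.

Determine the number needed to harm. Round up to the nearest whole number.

risk, urban residents = 80/338 = 0.236686
risk, rural residents = 37/420 = 0.088095
absolute risk difference = 0.148591
1 / 0.148591 = 6.730 → round up → 7

7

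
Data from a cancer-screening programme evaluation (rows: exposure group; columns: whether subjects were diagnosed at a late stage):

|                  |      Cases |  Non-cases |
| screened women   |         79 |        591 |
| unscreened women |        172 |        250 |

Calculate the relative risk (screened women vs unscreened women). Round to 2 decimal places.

RR = 0.29

risk, screened women = 79/670 = 0.1179
risk, unscreened women = 172/422 = 0.4076
RR = 0.1179 / 0.4076 = 0.29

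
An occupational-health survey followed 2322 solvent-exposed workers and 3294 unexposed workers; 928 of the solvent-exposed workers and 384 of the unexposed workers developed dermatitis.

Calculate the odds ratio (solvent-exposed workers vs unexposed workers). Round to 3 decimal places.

OR = (928 × 2910) / (1394 × 384) = 2700480/535296 ≈ 5.045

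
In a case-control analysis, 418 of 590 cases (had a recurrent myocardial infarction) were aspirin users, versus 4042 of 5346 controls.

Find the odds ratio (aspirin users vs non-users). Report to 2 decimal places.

OR = (418 × 1304) / (4042 × 172) = 545072/695224 ≈ 0.78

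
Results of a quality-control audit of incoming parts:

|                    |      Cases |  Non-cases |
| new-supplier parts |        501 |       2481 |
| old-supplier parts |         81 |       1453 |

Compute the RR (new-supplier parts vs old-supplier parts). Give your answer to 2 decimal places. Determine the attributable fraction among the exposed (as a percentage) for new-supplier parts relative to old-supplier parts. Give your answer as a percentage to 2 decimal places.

risk, new-supplier parts = 501/2982 = 0.1680
risk, old-supplier parts = 81/1534 = 0.0528
RR = 0.1680 / 0.0528 = 3.18
AR% = (0.1680 − 0.0528) / 0.1680 = 0.6857 → 68.57%

RR = 3.18; AR% = 68.57%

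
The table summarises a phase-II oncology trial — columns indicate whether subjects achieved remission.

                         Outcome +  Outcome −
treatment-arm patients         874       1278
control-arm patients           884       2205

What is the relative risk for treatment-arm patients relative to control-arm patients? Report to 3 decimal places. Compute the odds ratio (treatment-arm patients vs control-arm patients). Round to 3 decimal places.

RR = 1.419; OR = 1.706

risk, treatment-arm patients = 874/2152 = 0.4061
risk, control-arm patients = 884/3089 = 0.2862
RR = 0.4061 / 0.2862 = 1.419
odds, treatment-arm patients = 874/1278 = 0.6839
odds, control-arm patients = 884/2205 = 0.4009
OR = 0.6839 / 0.4009 = 1.706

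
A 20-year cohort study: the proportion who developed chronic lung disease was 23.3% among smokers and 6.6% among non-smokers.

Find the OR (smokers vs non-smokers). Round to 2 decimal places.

odds, smokers = 0.2330/0.7670 = 0.3038
odds, non-smokers = 0.0660/0.9340 = 0.0707
OR = 0.3038 / 0.0707 = 4.30

OR: 4.30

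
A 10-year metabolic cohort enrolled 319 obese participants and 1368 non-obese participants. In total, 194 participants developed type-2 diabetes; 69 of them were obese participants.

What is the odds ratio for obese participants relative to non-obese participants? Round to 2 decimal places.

2.74

obese participants without the outcome: 319 − 69 = 250
non-obese participants with the outcome: 194 − 69 = 125
non-obese participants without the outcome: 1368 − 125 = 1243
odds, obese participants = 69/250 = 0.2760
odds, non-obese participants = 125/1243 = 0.1006
OR = 0.2760 / 0.1006 = 2.74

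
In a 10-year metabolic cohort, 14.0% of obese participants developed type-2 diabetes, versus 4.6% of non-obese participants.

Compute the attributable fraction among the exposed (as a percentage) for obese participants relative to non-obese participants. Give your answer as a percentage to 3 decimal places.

AR% = (0.14000 − 0.04600) / 0.14000 = 0.6714 → 67.143%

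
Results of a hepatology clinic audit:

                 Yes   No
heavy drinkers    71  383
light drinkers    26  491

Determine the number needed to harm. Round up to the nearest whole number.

10

risk, heavy drinkers = 71/454 = 0.156388
risk, light drinkers = 26/517 = 0.050290
absolute risk difference = 0.106098
1 / 0.106098 = 9.425 → round up → 10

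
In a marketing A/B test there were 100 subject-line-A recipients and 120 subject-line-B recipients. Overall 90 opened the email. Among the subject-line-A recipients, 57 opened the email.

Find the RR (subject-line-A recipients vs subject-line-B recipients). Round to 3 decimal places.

RR ≈ 2.073

subject-line-A recipients without the outcome: 100 − 57 = 43
subject-line-B recipients with the outcome: 90 − 57 = 33
subject-line-B recipients without the outcome: 120 − 33 = 87
risk, subject-line-A recipients = 57/100 = 0.5700
risk, subject-line-B recipients = 33/120 = 0.2750
RR = 0.5700 / 0.2750 = 2.073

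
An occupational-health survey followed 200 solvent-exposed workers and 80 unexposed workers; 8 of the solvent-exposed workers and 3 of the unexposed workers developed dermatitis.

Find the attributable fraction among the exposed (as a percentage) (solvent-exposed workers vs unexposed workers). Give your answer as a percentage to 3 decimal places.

risk, solvent-exposed workers = 8/200 = 0.04000
risk, unexposed workers = 3/80 = 0.03750
AR% = (0.04000 − 0.03750) / 0.04000 = 0.0625 → 6.250%

AR%: 6.250%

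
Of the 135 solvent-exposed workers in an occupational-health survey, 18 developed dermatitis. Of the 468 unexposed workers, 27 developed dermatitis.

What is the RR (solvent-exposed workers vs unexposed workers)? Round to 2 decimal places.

risk, solvent-exposed workers = 18/135 = 0.1333
risk, unexposed workers = 27/468 = 0.0577
RR = 0.1333 / 0.0577 = 2.31

2.31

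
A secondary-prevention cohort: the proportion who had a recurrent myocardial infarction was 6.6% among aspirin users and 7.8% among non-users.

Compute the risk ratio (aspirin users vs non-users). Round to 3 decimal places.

RR = 0.0660 / 0.0780 = 0.846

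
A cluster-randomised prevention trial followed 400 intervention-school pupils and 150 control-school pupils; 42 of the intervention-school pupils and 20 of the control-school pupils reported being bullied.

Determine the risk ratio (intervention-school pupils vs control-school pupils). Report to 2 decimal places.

risk, intervention-school pupils = 42/400 = 0.1050
risk, control-school pupils = 20/150 = 0.1333
RR = 0.1050 / 0.1333 = 0.79

0.79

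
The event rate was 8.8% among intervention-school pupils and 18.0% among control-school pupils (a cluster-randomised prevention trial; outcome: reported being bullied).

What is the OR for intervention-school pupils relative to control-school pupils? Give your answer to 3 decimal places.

odds, intervention-school pupils = 0.0880/0.9120 = 0.0965
odds, control-school pupils = 0.1800/0.8200 = 0.2195
OR = 0.0965 / 0.2195 = 0.440

OR: 0.440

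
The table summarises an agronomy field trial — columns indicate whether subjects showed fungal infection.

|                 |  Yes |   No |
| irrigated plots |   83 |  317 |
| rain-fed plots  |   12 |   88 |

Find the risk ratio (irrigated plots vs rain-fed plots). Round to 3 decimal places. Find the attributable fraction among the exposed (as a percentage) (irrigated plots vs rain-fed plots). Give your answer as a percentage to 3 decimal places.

RR = 1.729; AR% = 42.169%

risk, irrigated plots = 83/400 = 0.2075
risk, rain-fed plots = 12/100 = 0.1200
RR = 0.2075 / 0.1200 = 1.729
AR% = (0.2075 − 0.1200) / 0.2075 = 0.4217 → 42.169%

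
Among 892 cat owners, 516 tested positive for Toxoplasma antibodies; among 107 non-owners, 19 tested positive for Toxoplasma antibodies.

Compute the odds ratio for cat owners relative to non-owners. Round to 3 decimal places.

6.356

odds, cat owners = 516/376 = 1.3723
odds, non-owners = 19/88 = 0.2159
OR = 1.3723 / 0.2159 = 6.356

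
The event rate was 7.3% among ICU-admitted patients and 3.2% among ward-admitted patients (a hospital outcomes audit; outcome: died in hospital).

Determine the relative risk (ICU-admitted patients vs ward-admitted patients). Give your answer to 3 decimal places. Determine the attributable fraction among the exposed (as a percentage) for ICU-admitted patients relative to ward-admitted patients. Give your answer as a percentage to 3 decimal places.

RR = 2.281; AR% = 56.164%

RR = 0.07300 / 0.03200 = 2.281
AR% = (0.07300 − 0.03200) / 0.07300 = 0.5616 → 56.164%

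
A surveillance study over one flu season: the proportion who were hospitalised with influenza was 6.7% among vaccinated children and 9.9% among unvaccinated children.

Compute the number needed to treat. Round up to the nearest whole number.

32

absolute risk difference = 0.032000
1 / 0.032000 = 31.250 → round up → 32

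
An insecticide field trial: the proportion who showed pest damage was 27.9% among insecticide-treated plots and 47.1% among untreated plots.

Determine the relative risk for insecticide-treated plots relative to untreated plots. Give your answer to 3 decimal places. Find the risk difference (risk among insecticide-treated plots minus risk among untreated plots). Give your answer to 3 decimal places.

RR = 0.2790 / 0.4710 = 0.592
risk difference = 0.2790 − 0.4710 = -0.192

RR = 0.592; RD = -0.192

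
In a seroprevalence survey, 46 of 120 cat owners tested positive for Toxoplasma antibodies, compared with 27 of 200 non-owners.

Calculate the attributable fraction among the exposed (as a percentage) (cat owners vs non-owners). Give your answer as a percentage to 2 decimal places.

64.78%

risk, cat owners = 46/120 = 0.3833
risk, non-owners = 27/200 = 0.1350
AR% = (0.3833 − 0.1350) / 0.3833 = 0.6478 → 64.78%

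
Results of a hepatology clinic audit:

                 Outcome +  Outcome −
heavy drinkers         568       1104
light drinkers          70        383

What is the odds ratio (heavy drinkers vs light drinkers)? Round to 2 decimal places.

OR = (568 × 383) / (1104 × 70) = 217544/77280 ≈ 2.82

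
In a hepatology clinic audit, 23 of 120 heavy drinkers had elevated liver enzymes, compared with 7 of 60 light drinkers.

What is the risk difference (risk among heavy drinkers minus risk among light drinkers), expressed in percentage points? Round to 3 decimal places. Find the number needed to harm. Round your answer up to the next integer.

RD = 7.500; NNH = 14

risk, heavy drinkers = 23/120 = 0.1917
risk, light drinkers = 7/60 = 0.1167
risk difference = 0.1917 − 0.1167 = 0.0750 → 7.500 percentage points
absolute risk difference = 0.075000
1 / 0.075000 = 13.333 → round up → 14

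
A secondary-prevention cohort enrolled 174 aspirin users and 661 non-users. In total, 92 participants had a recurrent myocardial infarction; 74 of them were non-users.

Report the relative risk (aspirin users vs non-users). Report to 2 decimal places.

RR: 0.92

aspirin users with the outcome: 92 − 74 = 18
aspirin users without the outcome: 174 − 18 = 156
non-users without the outcome: 661 − 74 = 587
risk, aspirin users = 18/174 = 0.1034
risk, non-users = 74/661 = 0.1120
RR = 0.1034 / 0.1120 = 0.92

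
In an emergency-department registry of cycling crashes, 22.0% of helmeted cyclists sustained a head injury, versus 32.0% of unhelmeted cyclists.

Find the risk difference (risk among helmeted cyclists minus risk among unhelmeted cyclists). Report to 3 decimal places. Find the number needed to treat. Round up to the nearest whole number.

risk difference = 0.2200 − 0.3200 = -0.100
absolute risk difference = 0.100000
1 / 0.100000 = 10.000 → round up → 10

RD = -0.100; NNT = 10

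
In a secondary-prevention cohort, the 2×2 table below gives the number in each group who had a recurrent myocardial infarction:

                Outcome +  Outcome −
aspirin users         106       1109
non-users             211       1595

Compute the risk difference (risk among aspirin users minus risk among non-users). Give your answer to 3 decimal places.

-0.030

risk, aspirin users = 106/1215 = 0.0872
risk, non-users = 211/1806 = 0.1168
risk difference = 0.0872 − 0.1168 = -0.030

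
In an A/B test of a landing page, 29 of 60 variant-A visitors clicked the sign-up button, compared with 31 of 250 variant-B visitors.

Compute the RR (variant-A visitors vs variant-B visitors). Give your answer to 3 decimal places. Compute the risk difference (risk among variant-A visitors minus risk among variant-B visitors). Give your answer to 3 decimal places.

RR = 3.898; RD = 0.359

risk, variant-A visitors = 29/60 = 0.4833
risk, variant-B visitors = 31/250 = 0.1240
RR = 0.4833 / 0.1240 = 3.898
risk difference = 0.4833 − 0.1240 = 0.359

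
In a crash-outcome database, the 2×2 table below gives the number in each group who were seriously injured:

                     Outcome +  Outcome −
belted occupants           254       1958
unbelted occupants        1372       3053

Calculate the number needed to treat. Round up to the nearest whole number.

NNT ≈ 6

risk, belted occupants = 254/2212 = 0.114828
risk, unbelted occupants = 1372/4425 = 0.310056
absolute risk difference = 0.195228
1 / 0.195228 = 5.122 → round up → 6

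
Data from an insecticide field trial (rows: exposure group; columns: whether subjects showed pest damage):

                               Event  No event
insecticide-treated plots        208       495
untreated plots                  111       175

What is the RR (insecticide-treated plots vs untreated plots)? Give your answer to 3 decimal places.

risk, insecticide-treated plots = 208/703 = 0.2959
risk, untreated plots = 111/286 = 0.3881
RR = 0.2959 / 0.3881 = 0.762

0.762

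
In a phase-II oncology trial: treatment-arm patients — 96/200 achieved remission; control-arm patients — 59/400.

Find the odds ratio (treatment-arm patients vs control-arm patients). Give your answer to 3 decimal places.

OR = (96 × 341) / (104 × 59) = 32736/6136 ≈ 5.335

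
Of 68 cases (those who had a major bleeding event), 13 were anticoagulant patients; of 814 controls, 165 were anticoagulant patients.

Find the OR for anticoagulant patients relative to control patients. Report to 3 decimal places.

odds, anticoagulant patients = 13/165 = 0.0788
odds, control patients = 55/649 = 0.0847
OR = 0.0788 / 0.0847 = 0.930

0.930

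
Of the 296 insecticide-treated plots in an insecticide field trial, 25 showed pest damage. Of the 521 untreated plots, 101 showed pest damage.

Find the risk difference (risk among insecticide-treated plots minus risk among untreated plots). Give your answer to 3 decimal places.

-0.109

risk, insecticide-treated plots = 25/296 = 0.0845
risk, untreated plots = 101/521 = 0.1939
risk difference = 0.0845 − 0.1939 = -0.109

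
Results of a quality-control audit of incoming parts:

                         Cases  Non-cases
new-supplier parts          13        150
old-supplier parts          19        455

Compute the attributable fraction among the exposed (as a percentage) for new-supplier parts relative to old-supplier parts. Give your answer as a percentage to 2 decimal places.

risk, new-supplier parts = 13/163 = 0.07975
risk, old-supplier parts = 19/474 = 0.04008
AR% = (0.07975 − 0.04008) / 0.07975 = 0.4974 → 49.74%

49.74%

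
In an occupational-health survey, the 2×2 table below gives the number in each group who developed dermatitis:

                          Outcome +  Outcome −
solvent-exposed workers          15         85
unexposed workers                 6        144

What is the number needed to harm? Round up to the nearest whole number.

risk, solvent-exposed workers = 15/100 = 0.150000
risk, unexposed workers = 6/150 = 0.040000
absolute risk difference = 0.110000
1 / 0.110000 = 9.091 → round up → 10

NNH = 10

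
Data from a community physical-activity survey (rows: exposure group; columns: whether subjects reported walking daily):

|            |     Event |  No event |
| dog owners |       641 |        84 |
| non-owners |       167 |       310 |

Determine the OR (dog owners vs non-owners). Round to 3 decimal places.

OR = (641 × 310) / (84 × 167) = 198710/14028 ≈ 14.165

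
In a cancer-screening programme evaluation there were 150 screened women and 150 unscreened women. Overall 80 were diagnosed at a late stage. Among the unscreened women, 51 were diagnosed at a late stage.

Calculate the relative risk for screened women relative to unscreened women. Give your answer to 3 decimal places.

0.569

screened women with the outcome: 80 − 51 = 29
screened women without the outcome: 150 − 29 = 121
unscreened women without the outcome: 150 − 51 = 99
risk, screened women = 29/150 = 0.1933
risk, unscreened women = 51/150 = 0.3400
RR = 0.1933 / 0.3400 = 0.569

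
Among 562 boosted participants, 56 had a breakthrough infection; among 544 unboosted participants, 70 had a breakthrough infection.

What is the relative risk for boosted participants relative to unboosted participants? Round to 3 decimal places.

risk, boosted participants = 56/562 = 0.0996
risk, unboosted participants = 70/544 = 0.1287
RR = 0.0996 / 0.1287 = 0.774

0.774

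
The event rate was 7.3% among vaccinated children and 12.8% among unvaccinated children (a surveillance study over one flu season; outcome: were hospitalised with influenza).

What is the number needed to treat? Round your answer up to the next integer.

absolute risk difference = 0.055000
1 / 0.055000 = 18.182 → round up → 19

NNT: 19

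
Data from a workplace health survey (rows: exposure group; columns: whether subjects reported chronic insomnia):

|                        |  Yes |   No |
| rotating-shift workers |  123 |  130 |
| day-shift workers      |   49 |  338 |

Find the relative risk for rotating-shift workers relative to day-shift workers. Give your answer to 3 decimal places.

risk, rotating-shift workers = 123/253 = 0.4862
risk, day-shift workers = 49/387 = 0.1266
RR = 0.4862 / 0.1266 = 3.840

3.840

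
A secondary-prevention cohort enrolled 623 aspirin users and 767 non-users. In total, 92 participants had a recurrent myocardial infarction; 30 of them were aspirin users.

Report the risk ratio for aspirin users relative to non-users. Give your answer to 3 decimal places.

aspirin users without the outcome: 623 − 30 = 593
non-users with the outcome: 92 − 30 = 62
non-users without the outcome: 767 − 62 = 705
risk, aspirin users = 30/623 = 0.04815
risk, non-users = 62/767 = 0.08083
RR = 0.04815 / 0.08083 = 0.596

RR = 0.596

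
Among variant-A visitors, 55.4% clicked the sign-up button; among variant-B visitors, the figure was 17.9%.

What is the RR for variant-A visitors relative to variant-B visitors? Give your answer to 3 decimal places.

RR = 0.5540 / 0.1790 = 3.095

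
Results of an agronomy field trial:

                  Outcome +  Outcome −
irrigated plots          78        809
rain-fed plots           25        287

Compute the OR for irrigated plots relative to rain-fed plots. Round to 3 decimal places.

odds, irrigated plots = 78/809 = 0.0964
odds, rain-fed plots = 25/287 = 0.0871
OR = 0.0964 / 0.0871 = 1.107

1.107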